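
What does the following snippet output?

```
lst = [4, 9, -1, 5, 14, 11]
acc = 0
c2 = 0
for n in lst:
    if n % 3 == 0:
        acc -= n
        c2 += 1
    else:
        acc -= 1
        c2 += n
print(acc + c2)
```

n=4: not %3==0, acc = 0-1 = -1; c2=4
n=9: %3==0, acc = (-1)-9 = -10; c2=5
n=-1: not %3==0, acc = (-10)-1 = -11; c2=4
n=5: not %3==0, acc = (-11)-1 = -12; c2=9
n=14: not %3==0, acc = (-12)-1 = -13; c2=23
n=11: not %3==0, acc = (-13)-1 = -14; c2=34
acc+c2 = (-14)+34 = 20

20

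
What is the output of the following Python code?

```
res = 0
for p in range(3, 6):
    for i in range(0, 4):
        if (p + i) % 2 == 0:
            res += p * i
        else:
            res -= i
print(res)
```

32

p=3,i=0: odd sum, res = 0-0 = 0
p=3,i=1: even sum, res = 0+3 = 3
p=3,i=2: odd sum, res = 3-2 = 1
p=3,i=3: even sum, res = 1+9 = 10
p=4,i=0: even sum, res = 10+0 = 10
p=4,i=1: odd sum, res = 10-1 = 9
p=4,i=2: even sum, res = 9+8 = 17
p=4,i=3: odd sum, res = 17-3 = 14
p=5,i=0: odd sum, res = 14-0 = 14
p=5,i=1: even sum, res = 14+5 = 19
p=5,i=2: odd sum, res = 19-2 = 17
p=5,i=3: even sum, res = 17+15 = 32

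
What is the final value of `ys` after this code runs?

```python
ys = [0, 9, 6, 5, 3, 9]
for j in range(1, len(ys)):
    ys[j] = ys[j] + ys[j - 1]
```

j=1: ys[1] = 9+0 = 9 → [0, 9, 6, 5, 3, 9]
j=2: ys[2] = 6+9 = 15 → [0, 9, 15, 5, 3, 9]
j=3: ys[3] = 5+15 = 20 → [0, 9, 15, 20, 3, 9]
j=4: ys[4] = 3+20 = 23 → [0, 9, 15, 20, 23, 9]
j=5: ys[5] = 9+23 = 32 → [0, 9, 15, 20, 23, 32]

[0, 9, 15, 20, 23, 32]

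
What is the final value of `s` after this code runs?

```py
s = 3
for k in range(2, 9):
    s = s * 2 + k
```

758

k=2: s = 3*2+2 = 8
k=3: s = 8*2+3 = 19
k=4: s = 19*2+4 = 42
k=5: s = 42*2+5 = 89
k=6: s = 89*2+6 = 184
k=7: s = 184*2+7 = 375
k=8: s = 375*2+8 = 758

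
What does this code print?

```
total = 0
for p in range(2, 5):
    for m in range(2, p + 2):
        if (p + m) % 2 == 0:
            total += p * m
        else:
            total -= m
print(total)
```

20

p=2,m=2: even sum, total = 0+4 = 4
p=2,m=3: odd sum, total = 4-3 = 1
p=3,m=2: odd sum, total = 1-2 = -1
p=3,m=3: even sum, total = (-1)+9 = 8
p=3,m=4: odd sum, total = 8-4 = 4
p=4,m=2: even sum, total = 4+8 = 12
p=4,m=3: odd sum, total = 12-3 = 9
p=4,m=4: even sum, total = 9+16 = 25
p=4,m=5: odd sum, total = 25-5 = 20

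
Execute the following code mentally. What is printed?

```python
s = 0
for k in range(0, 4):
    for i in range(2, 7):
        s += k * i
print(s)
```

k=0,i=2: s = 0+0 = 0
k=0,i=3: s = 0+0 = 0
k=0,i=4: s = 0+0 = 0
k=0,i=5: s = 0+0 = 0
k=0,i=6: s = 0+0 = 0
k=1,i=2: s = 0+2 = 2
k=1,i=3: s = 2+3 = 5
k=1,i=4: s = 5+4 = 9
k=1,i=5: s = 9+5 = 14
k=1,i=6: s = 14+6 = 20
k=2,i=2: s = 20+4 = 24
k=2,i=3: s = 24+6 = 30
k=2,i=4: s = 30+8 = 38
k=2,i=5: s = 38+10 = 48
k=2,i=6: s = 48+12 = 60
k=3,i=2: s = 60+6 = 66
k=3,i=3: s = 66+9 = 75
k=3,i=4: s = 75+12 = 87
k=3,i=5: s = 87+15 = 102
k=3,i=6: s = 102+18 = 120

120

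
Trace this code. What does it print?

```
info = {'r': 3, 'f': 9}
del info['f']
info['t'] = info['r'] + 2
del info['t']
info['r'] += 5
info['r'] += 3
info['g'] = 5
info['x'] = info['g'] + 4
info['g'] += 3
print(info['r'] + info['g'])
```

del 'f' → {'r': 3}
info['t'] = info['r']+2 = 5 → {'r': 3, 't': 5}
del 't' → {'r': 3}
info['r'] = 3+5 = 8 → {'r': 8}
info['r'] = 8+3 = 11 → {'r': 11}
info['g'] = 5 → {'r': 11, 'g': 5}
info['x'] = info['g']+4 = 9 → {'r': 11, 'g': 5, 'x': 9}
info['g'] = 5+3 = 8 → {'r': 11, 'g': 8, 'x': 9}
info['r']+info['g'] = 11+8 = 19

19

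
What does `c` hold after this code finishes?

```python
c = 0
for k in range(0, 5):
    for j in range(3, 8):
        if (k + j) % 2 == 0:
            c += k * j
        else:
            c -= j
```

55

k=0,j=3: odd sum, c = 0-3 = -3
k=0,j=4: even sum, c = (-3)+0 = -3
k=0,j=5: odd sum, c = (-3)-5 = -8
k=0,j=6: even sum, c = (-8)+0 = -8
k=0,j=7: odd sum, c = (-8)-7 = -15
k=1,j=3: even sum, c = (-15)+3 = -12
k=1,j=4: odd sum, c = (-12)-4 = -16
k=1,j=5: even sum, c = (-16)+5 = -11
k=1,j=6: odd sum, c = (-11)-6 = -17
k=1,j=7: even sum, c = (-17)+7 = -10
k=2,j=3: odd sum, c = (-10)-3 = -13
k=2,j=4: even sum, c = (-13)+8 = -5
k=2,j=5: odd sum, c = (-5)-5 = -10
k=2,j=6: even sum, c = (-10)+12 = 2
k=2,j=7: odd sum, c = 2-7 = -5
k=3,j=3: even sum, c = (-5)+9 = 4
k=3,j=4: odd sum, c = 4-4 = 0
k=3,j=5: even sum, c = 0+15 = 15
k=3,j=6: odd sum, c = 15-6 = 9
k=3,j=7: even sum, c = 9+21 = 30
k=4,j=3: odd sum, c = 30-3 = 27
k=4,j=4: even sum, c = 27+16 = 43
k=4,j=5: odd sum, c = 43-5 = 38
k=4,j=6: even sum, c = 38+24 = 62
k=4,j=7: odd sum, c = 62-7 = 55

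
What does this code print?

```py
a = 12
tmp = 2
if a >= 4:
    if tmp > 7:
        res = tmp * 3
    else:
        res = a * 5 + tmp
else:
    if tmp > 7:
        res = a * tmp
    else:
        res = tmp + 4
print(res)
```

62

a=12, tmp=2
a >= 4 is True; tmp > 7 is False
→ res = a * 5 + tmp = 62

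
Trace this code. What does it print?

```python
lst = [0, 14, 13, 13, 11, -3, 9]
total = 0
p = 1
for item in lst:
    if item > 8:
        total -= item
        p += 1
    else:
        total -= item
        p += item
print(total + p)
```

item=0: not >8, total = 0-0 = 0; p=1
item=14: >8, total = 0-14 = -14; p=2
item=13: >8, total = (-14)-13 = -27; p=3
item=13: >8, total = (-27)-13 = -40; p=4
item=11: >8, total = (-40)-11 = -51; p=5
item=-3: not >8, total = (-51)-(-3) = -48; p=2
item=9: >8, total = (-48)-9 = -57; p=3
total+p = (-57)+3 = -54

-54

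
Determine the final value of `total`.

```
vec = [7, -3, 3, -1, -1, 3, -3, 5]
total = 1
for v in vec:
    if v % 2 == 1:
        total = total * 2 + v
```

v=7: odd, total = 1*2+7 = 9
v=-3: odd, total = 9*2+(-3) = 15
v=3: odd, total = 15*2+3 = 33
v=-1: odd, total = 33*2+(-1) = 65
v=-1: odd, total = 65*2+(-1) = 129
v=3: odd, total = 129*2+3 = 261
v=-3: odd, total = 261*2+(-3) = 519
v=5: odd, total = 519*2+5 = 1043

1043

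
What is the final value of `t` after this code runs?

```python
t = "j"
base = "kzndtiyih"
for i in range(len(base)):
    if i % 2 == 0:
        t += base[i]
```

i=0: add 'k' → 'jk'
i=1: skip
i=2: add 'n' → 'jkn'
i=3: skip
i=4: add 't' → 'jknt'
i=5: skip
i=6: add 'y' → 'jknty'
i=7: skip
i=8: add 'h' → 'jkntyh'

'jkntyh'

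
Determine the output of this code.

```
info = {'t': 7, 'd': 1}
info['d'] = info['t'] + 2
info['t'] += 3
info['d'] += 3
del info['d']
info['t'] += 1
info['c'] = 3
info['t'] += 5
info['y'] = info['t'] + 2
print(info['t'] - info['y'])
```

-2

info['d'] = info['t']+2 = 9 → {'t': 7, 'd': 9}
info['t'] = 7+3 = 10 → {'t': 10, 'd': 9}
info['d'] = 9+3 = 12 → {'t': 10, 'd': 12}
del 'd' → {'t': 10}
info['t'] = 10+1 = 11 → {'t': 11}
info['c'] = 3 → {'t': 11, 'c': 3}
info['t'] = 11+5 = 16 → {'t': 16, 'c': 3}
info['y'] = info['t']+2 = 18 → {'t': 16, 'c': 3, 'y': 18}
info['t']-info['y'] = 16-18 = -2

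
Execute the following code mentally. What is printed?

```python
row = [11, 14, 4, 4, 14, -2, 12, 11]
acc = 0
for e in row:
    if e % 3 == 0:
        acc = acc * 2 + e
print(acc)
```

e=11: not %3==0
e=14: not %3==0
e=4: not %3==0
e=4: not %3==0
e=14: not %3==0
e=-2: not %3==0
e=12: %3==0, acc = 0*2+12 = 12
e=11: not %3==0

12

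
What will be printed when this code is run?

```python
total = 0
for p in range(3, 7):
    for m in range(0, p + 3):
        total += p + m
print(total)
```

240

p=3,m=0: total = 0+3 = 3
p=3,m=1: total = 3+4 = 7
p=3,m=2: total = 7+5 = 12
p=3,m=3: total = 12+6 = 18
p=3,m=4: total = 18+7 = 25
p=3,m=5: total = 25+8 = 33
p=4,m=0: total = 33+4 = 37
p=4,m=1: total = 37+5 = 42
p=4,m=2: total = 42+6 = 48
p=4,m=3: total = 48+7 = 55
p=4,m=4: total = 55+8 = 63
p=4,m=5: total = 63+9 = 72
p=4,m=6: total = 72+10 = 82
p=5,m=0: total = 82+5 = 87
p=5,m=1: total = 87+6 = 93
p=5,m=2: total = 93+7 = 100
p=5,m=3: total = 100+8 = 108
p=5,m=4: total = 108+9 = 117
p=5,m=5: total = 117+10 = 127
p=5,m=6: total = 127+11 = 138
p=5,m=7: total = 138+12 = 150
p=6,m=0: total = 150+6 = 156
p=6,m=1: total = 156+7 = 163
p=6,m=2: total = 163+8 = 171
p=6,m=3: total = 171+9 = 180
p=6,m=4: total = 180+10 = 190
p=6,m=5: total = 190+11 = 201
p=6,m=6: total = 201+12 = 213
p=6,m=7: total = 213+13 = 226
p=6,m=8: total = 226+14 = 240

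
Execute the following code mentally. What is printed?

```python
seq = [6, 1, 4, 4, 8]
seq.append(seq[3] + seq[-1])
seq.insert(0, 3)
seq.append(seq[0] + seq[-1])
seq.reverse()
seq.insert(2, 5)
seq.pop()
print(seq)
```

[15, 12, 5, 8, 4, 4, 1, 6]

append seq[3]+seq[-1] = 4+8 = 12 → [6, 1, 4, 4, 8, 12]
insert 3 at 0 → [3, 6, 1, 4, 4, 8, 12]
append seq[0]+seq[-1] = 3+12 = 15 → [3, 6, 1, 4, 4, 8, 12, 15]
reverse → [15, 12, 8, 4, 4, 1, 6, 3]
insert 5 at 2 → [15, 12, 5, 8, 4, 4, 1, 6, 3]
pop() removes 3 → [15, 12, 5, 8, 4, 4, 1, 6]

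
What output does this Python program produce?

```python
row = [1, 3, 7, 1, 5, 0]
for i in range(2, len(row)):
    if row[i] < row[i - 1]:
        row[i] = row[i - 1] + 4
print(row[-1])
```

19

i=2: 7>=3, unchanged → [1, 3, 7, 1, 5, 0]
i=3: 1<7, row[3] = 7+4 = 11 → [1, 3, 7, 11, 5, 0]
i=4: 5<11, row[4] = 11+4 = 15 → [1, 3, 7, 11, 15, 0]
i=5: 0<15, row[5] = 15+4 = 19 → [1, 3, 7, 11, 15, 19]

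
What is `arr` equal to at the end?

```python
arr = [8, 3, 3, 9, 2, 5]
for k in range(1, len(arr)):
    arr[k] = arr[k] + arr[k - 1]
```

k=1: arr[1] = 3+8 = 11 → [8, 11, 3, 9, 2, 5]
k=2: arr[2] = 3+11 = 14 → [8, 11, 14, 9, 2, 5]
k=3: arr[3] = 9+14 = 23 → [8, 11, 14, 23, 2, 5]
k=4: arr[4] = 2+23 = 25 → [8, 11, 14, 23, 25, 5]
k=5: arr[5] = 5+25 = 30 → [8, 11, 14, 23, 25, 30]

[8, 11, 14, 23, 25, 30]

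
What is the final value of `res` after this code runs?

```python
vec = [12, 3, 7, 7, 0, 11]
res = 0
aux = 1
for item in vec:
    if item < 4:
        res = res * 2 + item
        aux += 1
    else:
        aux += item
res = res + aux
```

46

item=12: not <4; aux=13
item=3: <4, res = 0*2+3 = 3; aux=14
item=7: not <4; aux=21
item=7: not <4; aux=28
item=0: <4, res = 3*2+0 = 6; aux=29
item=11: not <4; aux=40
res+aux = 6+40 = 46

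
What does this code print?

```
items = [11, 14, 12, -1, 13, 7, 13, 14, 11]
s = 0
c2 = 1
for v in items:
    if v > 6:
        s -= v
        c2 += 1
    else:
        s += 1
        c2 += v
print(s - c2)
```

v=11: >6, s = 0-11 = -11; c2=2
v=14: >6, s = (-11)-14 = -25; c2=3
v=12: >6, s = (-25)-12 = -37; c2=4
v=-1: not >6, s = (-37)+1 = -36; c2=3
v=13: >6, s = (-36)-13 = -49; c2=4
v=7: >6, s = (-49)-7 = -56; c2=5
v=13: >6, s = (-56)-13 = -69; c2=6
v=14: >6, s = (-69)-14 = -83; c2=7
v=11: >6, s = (-83)-11 = -94; c2=8
s-c2 = (-94)-8 = -102

-102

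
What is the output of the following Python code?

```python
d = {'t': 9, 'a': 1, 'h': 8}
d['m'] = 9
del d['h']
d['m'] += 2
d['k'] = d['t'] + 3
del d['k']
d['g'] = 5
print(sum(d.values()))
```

d['m'] = 9 → {'t': 9, 'a': 1, 'h': 8, 'm': 9}
del 'h' → {'t': 9, 'a': 1, 'm': 9}
d['m'] = 9+2 = 11 → {'t': 9, 'a': 1, 'm': 11}
d['k'] = d['t']+3 = 12 → {'t': 9, 'a': 1, 'm': 11, 'k': 12}
del 'k' → {'t': 9, 'a': 1, 'm': 11}
d['g'] = 5 → {'t': 9, 'a': 1, 'm': 11, 'g': 5}
sum of values = 26

26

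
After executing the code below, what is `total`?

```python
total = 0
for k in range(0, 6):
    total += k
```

15

k=0: total = 0+0 = 0
k=1: total = 0+1 = 1
k=2: total = 1+2 = 3
k=3: total = 3+3 = 6
k=4: total = 6+4 = 10
k=5: total = 10+5 = 15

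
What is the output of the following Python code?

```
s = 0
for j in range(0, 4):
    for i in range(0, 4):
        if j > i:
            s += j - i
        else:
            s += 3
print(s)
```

j=0,i=0: not 0>0, s = 0+3 = 3
j=0,i=1: not 0>1, s = 3+3 = 6
j=0,i=2: not 0>2, s = 6+3 = 9
j=0,i=3: not 0>3, s = 9+3 = 12
j=1,i=0: 1>0, s = 12+1 = 13
j=1,i=1: not 1>1, s = 13+3 = 16
j=1,i=2: not 1>2, s = 16+3 = 19
j=1,i=3: not 1>3, s = 19+3 = 22
j=2,i=0: 2>0, s = 22+2 = 24
j=2,i=1: 2>1, s = 24+1 = 25
j=2,i=2: not 2>2, s = 25+3 = 28
j=2,i=3: not 2>3, s = 28+3 = 31
j=3,i=0: 3>0, s = 31+3 = 34
j=3,i=1: 3>1, s = 34+2 = 36
j=3,i=2: 3>2, s = 36+1 = 37
j=3,i=3: not 3>3, s = 37+3 = 40

40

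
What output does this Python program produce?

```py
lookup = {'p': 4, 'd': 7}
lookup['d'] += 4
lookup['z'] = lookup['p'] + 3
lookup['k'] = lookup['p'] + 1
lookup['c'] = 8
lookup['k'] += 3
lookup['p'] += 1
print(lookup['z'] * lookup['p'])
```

35

lookup['d'] = 7+4 = 11 → {'p': 4, 'd': 11}
lookup['z'] = lookup['p']+3 = 7 → {'p': 4, 'd': 11, 'z': 7}
lookup['k'] = lookup['p']+1 = 5 → {'p': 4, 'd': 11, 'z': 7, 'k': 5}
lookup['c'] = 8 → {'p': 4, 'd': 11, 'z': 7, 'k': 5, 'c': 8}
lookup['k'] = 5+3 = 8 → {'p': 4, 'd': 11, 'z': 7, 'k': 8, 'c': 8}
lookup['p'] = 4+1 = 5 → {'p': 5, 'd': 11, 'z': 7, 'k': 8, 'c': 8}
lookup['z']*lookup['p'] = 7*5 = 35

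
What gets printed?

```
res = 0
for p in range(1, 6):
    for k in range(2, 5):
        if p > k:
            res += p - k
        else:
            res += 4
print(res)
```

46

p=1,k=2: not 1>2, res = 0+4 = 4
p=1,k=3: not 1>3, res = 4+4 = 8
p=1,k=4: not 1>4, res = 8+4 = 12
p=2,k=2: not 2>2, res = 12+4 = 16
p=2,k=3: not 2>3, res = 16+4 = 20
p=2,k=4: not 2>4, res = 20+4 = 24
p=3,k=2: 3>2, res = 24+1 = 25
p=3,k=3: not 3>3, res = 25+4 = 29
p=3,k=4: not 3>4, res = 29+4 = 33
p=4,k=2: 4>2, res = 33+2 = 35
p=4,k=3: 4>3, res = 35+1 = 36
p=4,k=4: not 4>4, res = 36+4 = 40
p=5,k=2: 5>2, res = 40+3 = 43
p=5,k=3: 5>3, res = 43+2 = 45
p=5,k=4: 5>4, res = 45+1 = 46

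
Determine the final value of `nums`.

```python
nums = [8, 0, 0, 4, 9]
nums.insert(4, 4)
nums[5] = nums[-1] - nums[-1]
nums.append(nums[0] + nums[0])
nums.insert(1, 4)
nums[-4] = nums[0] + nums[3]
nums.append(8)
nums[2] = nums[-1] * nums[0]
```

[8, 4, 64, 0, 8, 4, 0, 16, 8]

insert 4 at 4 → [8, 0, 0, 4, 4, 9]
nums[5] = nums[-1]-nums[-1] = 9-9 = 0 → [8, 0, 0, 4, 4, 0]
append nums[0]+nums[0] = 8+8 = 16 → [8, 0, 0, 4, 4, 0, 16]
insert 4 at 1 → [8, 4, 0, 0, 4, 4, 0, 16]
nums[-4] = nums[0]+nums[3] = 8+0 = 8 → [8, 4, 0, 0, 8, 4, 0, 16]
append 8 → [8, 4, 0, 0, 8, 4, 0, 16, 8]
nums[2] = nums[-1]*nums[0] = 8*8 = 64 → [8, 4, 64, 0, 8, 4, 0, 16, 8]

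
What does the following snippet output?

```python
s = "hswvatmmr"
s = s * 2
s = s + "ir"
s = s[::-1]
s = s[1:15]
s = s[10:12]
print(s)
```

repeat ×2 → 'hswvatmmrhswvatmmr'
+ 'ir' → 'hswvatmmrhswvatmmrir'
reverse → 'rirmmtavwshrmmtavwsh'
slice [1:15] → 'irmmtavwshrmmt'
slice [10:12] → 'rm'

rm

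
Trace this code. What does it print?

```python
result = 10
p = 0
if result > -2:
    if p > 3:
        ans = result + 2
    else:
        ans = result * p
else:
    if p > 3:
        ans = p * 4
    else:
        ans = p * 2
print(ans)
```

0

result=10, p=0
result > -2 is True; p > 3 is False
→ ans = result * p = 0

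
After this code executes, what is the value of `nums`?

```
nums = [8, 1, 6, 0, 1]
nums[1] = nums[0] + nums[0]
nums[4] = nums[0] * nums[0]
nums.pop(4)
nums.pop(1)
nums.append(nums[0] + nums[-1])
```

nums[1] = nums[0]+nums[0] = 8+8 = 16 → [8, 16, 6, 0, 1]
nums[4] = nums[0]*nums[0] = 8*8 = 64 → [8, 16, 6, 0, 64]
pop(4) removes 64 → [8, 16, 6, 0]
pop(1) removes 16 → [8, 6, 0]
append nums[0]+nums[-1] = 8+0 = 8 → [8, 6, 0, 8]

[8, 6, 0, 8]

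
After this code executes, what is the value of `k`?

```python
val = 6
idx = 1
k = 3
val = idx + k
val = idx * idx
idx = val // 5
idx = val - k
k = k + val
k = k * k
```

val = 1+3 = 4
val = 1*1 = 1
idx = 1//5 = 0
idx = 1-3 = -2
k = 3+1 = 4
k = 4*4 = 16

16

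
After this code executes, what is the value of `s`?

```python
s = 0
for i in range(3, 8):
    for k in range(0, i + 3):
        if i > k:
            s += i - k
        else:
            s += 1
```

95

i=3,k=0: 3>0, s = 0+3 = 3
i=3,k=1: 3>1, s = 3+2 = 5
i=3,k=2: 3>2, s = 5+1 = 6
i=3,k=3: not 3>3, s = 6+1 = 7
i=3,k=4: not 3>4, s = 7+1 = 8
i=3,k=5: not 3>5, s = 8+1 = 9
i=4,k=0: 4>0, s = 9+4 = 13
i=4,k=1: 4>1, s = 13+3 = 16
i=4,k=2: 4>2, s = 16+2 = 18
i=4,k=3: 4>3, s = 18+1 = 19
i=4,k=4: not 4>4, s = 19+1 = 20
i=4,k=5: not 4>5, s = 20+1 = 21
i=4,k=6: not 4>6, s = 21+1 = 22
i=5,k=0: 5>0, s = 22+5 = 27
i=5,k=1: 5>1, s = 27+4 = 31
i=5,k=2: 5>2, s = 31+3 = 34
i=5,k=3: 5>3, s = 34+2 = 36
i=5,k=4: 5>4, s = 36+1 = 37
i=5,k=5: not 5>5, s = 37+1 = 38
i=5,k=6: not 5>6, s = 38+1 = 39
i=5,k=7: not 5>7, s = 39+1 = 40
i=6,k=0: 6>0, s = 40+6 = 46
i=6,k=1: 6>1, s = 46+5 = 51
i=6,k=2: 6>2, s = 51+4 = 55
i=6,k=3: 6>3, s = 55+3 = 58
i=6,k=4: 6>4, s = 58+2 = 60
i=6,k=5: 6>5, s = 60+1 = 61
i=6,k=6: not 6>6, s = 61+1 = 62
i=6,k=7: not 6>7, s = 62+1 = 63
i=6,k=8: not 6>8, s = 63+1 = 64
i=7,k=0: 7>0, s = 64+7 = 71
i=7,k=1: 7>1, s = 71+6 = 77
i=7,k=2: 7>2, s = 77+5 = 82
i=7,k=3: 7>3, s = 82+4 = 86
i=7,k=4: 7>4, s = 86+3 = 89
i=7,k=5: 7>5, s = 89+2 = 91
i=7,k=6: 7>6, s = 91+1 = 92
i=7,k=7: not 7>7, s = 92+1 = 93
i=7,k=8: not 7>8, s = 93+1 = 94
i=7,k=9: not 7>9, s = 94+1 = 95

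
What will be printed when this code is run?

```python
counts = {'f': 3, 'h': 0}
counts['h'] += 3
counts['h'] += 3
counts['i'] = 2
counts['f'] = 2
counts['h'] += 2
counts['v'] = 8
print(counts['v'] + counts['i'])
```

counts['h'] = 0+3 = 3 → {'f': 3, 'h': 3}
counts['h'] = 3+3 = 6 → {'f': 3, 'h': 6}
counts['i'] = 2 → {'f': 3, 'h': 6, 'i': 2}
counts['f'] = 2 → {'f': 2, 'h': 6, 'i': 2}
counts['h'] = 6+2 = 8 → {'f': 2, 'h': 8, 'i': 2}
counts['v'] = 8 → {'f': 2, 'h': 8, 'i': 2, 'v': 8}
counts['v']+counts['i'] = 8+2 = 10

10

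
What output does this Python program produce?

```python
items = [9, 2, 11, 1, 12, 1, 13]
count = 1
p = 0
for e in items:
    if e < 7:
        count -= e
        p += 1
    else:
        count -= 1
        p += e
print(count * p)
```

e=9: not <7, count = 1-1 = 0; p=9
e=2: <7, count = 0-2 = -2; p=10
e=11: not <7, count = (-2)-1 = -3; p=21
e=1: <7, count = (-3)-1 = -4; p=22
e=12: not <7, count = (-4)-1 = -5; p=34
e=1: <7, count = (-5)-1 = -6; p=35
e=13: not <7, count = (-6)-1 = -7; p=48
count*p = (-7)*48 = -336

-336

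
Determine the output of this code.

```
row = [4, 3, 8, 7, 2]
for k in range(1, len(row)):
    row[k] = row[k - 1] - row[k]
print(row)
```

[4, 1, -7, -14, -16]

k=1: row[1] = 4-3 = 1 → [4, 1, 8, 7, 2]
k=2: row[2] = 1-8 = -7 → [4, 1, -7, 7, 2]
k=3: row[3] = (-7)-7 = -14 → [4, 1, -7, -14, 2]
k=4: row[4] = (-14)-2 = -16 → [4, 1, -7, -14, -16]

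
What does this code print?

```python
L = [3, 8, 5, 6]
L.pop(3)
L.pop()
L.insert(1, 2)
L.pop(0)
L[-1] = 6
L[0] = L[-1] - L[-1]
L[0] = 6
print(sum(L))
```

pop(3) removes 6 → [3, 8, 5]
pop() removes 5 → [3, 8]
insert 2 at 1 → [3, 2, 8]
pop(0) removes 3 → [2, 8]
L[-1] = 6 → [2, 6]
L[0] = L[-1]-L[-1] = 6-6 = 0 → [0, 6]
L[0] = 6 → [6, 6]
sum = 12

12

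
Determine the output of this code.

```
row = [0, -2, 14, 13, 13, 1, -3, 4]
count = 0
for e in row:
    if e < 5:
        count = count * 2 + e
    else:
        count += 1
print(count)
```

e=0: <5, count = 0*2+0 = 0
e=-2: <5, count = 0*2+(-2) = -2
e=14: not <5, count = (-2)+1 = -1
e=13: not <5, count = (-1)+1 = 0
e=13: not <5, count = 0+1 = 1
e=1: <5, count = 1*2+1 = 3
e=-3: <5, count = 3*2+(-3) = 3
e=4: <5, count = 3*2+4 = 10

10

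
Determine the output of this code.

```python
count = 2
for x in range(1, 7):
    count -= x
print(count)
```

x=1: count = 2-1 = 1
x=2: count = 1-2 = -1
x=3: count = (-1)-3 = -4
x=4: count = (-4)-4 = -8
x=5: count = (-8)-5 = -13
x=6: count = (-13)-6 = -19

-19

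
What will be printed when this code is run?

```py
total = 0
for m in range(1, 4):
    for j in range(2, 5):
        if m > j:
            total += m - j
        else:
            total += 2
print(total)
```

17

m=1,j=2: not 1>2, total = 0+2 = 2
m=1,j=3: not 1>3, total = 2+2 = 4
m=1,j=4: not 1>4, total = 4+2 = 6
m=2,j=2: not 2>2, total = 6+2 = 8
m=2,j=3: not 2>3, total = 8+2 = 10
m=2,j=4: not 2>4, total = 10+2 = 12
m=3,j=2: 3>2, total = 12+1 = 13
m=3,j=3: not 3>3, total = 13+2 = 15
m=3,j=4: not 3>4, total = 15+2 = 17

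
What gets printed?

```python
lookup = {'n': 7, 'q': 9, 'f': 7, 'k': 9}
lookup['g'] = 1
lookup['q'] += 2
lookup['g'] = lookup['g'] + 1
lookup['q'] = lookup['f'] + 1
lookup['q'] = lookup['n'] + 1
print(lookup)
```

{'n': 7, 'q': 8, 'f': 7, 'k': 9, 'g': 2}

lookup['g'] = 1 → {'n': 7, 'q': 9, 'f': 7, 'k': 9, 'g': 1}
lookup['q'] = 9+2 = 11 → {'n': 7, 'q': 11, 'f': 7, 'k': 9, 'g': 1}
lookup['g'] = lookup['g']+1 = 2 → {'n': 7, 'q': 11, 'f': 7, 'k': 9, 'g': 2}
lookup['q'] = lookup['f']+1 = 8 → {'n': 7, 'q': 8, 'f': 7, 'k': 9, 'g': 2}
lookup['q'] = lookup['n']+1 = 8 → {'n': 7, 'q': 8, 'f': 7, 'k': 9, 'g': 2}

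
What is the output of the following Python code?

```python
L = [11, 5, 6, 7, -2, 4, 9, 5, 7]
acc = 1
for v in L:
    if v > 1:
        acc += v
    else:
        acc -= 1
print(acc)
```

v=11: >1, acc = 1+11 = 12
v=5: >1, acc = 12+5 = 17
v=6: >1, acc = 17+6 = 23
v=7: >1, acc = 23+7 = 30
v=-2: not >1, acc = 30-1 = 29
v=4: >1, acc = 29+4 = 33
v=9: >1, acc = 33+9 = 42
v=5: >1, acc = 42+5 = 47
v=7: >1, acc = 47+7 = 54

54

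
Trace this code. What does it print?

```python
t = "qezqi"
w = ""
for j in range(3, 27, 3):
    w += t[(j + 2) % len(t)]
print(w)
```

qqeizqqe

j=3: add t[0]='q' → 'q'
j=6: add t[3]='q' → 'qq'
j=9: add t[1]='e' → 'qqe'
j=12: add t[4]='i' → 'qqei'
j=15: add t[2]='z' → 'qqeiz'
j=18: add t[0]='q' → 'qqeizq'
j=21: add t[3]='q' → 'qqeizqq'
j=24: add t[1]='e' → 'qqeizqqe'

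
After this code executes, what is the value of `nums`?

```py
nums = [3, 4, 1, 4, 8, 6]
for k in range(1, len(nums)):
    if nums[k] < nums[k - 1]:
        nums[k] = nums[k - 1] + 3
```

k=1: 4>=3, unchanged → [3, 4, 1, 4, 8, 6]
k=2: 1<4, nums[2] = 4+3 = 7 → [3, 4, 7, 4, 8, 6]
k=3: 4<7, nums[3] = 7+3 = 10 → [3, 4, 7, 10, 8, 6]
k=4: 8<10, nums[4] = 10+3 = 13 → [3, 4, 7, 10, 13, 6]
k=5: 6<13, nums[5] = 13+3 = 16 → [3, 4, 7, 10, 13, 16]

[3, 4, 7, 10, 13, 16]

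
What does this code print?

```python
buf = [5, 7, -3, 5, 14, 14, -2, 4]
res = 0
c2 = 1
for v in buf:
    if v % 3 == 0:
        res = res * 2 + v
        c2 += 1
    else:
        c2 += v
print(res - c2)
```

-52

v=5: not %3==0; c2=6
v=7: not %3==0; c2=13
v=-3: %3==0, res = 0*2+(-3) = -3; c2=14
v=5: not %3==0; c2=19
v=14: not %3==0; c2=33
v=14: not %3==0; c2=47
v=-2: not %3==0; c2=45
v=4: not %3==0; c2=49
res-c2 = (-3)-49 = -52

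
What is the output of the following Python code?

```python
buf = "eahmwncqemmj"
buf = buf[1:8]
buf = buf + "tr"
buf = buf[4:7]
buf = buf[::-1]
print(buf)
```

qcn

slice [1:8] → 'ahmwncq'
+ 'tr' → 'ahmwncqtr'
slice [4:7] → 'ncq'
reverse → 'qcn'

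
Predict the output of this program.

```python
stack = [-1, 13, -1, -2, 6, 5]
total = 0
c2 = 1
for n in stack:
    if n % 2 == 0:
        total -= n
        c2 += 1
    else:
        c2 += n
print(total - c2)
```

n=-1: not even; c2=0
n=13: not even; c2=13
n=-1: not even; c2=12
n=-2: even, total = 0-(-2) = 2; c2=13
n=6: even, total = 2-6 = -4; c2=14
n=5: not even; c2=19
total-c2 = (-4)-19 = -23

-23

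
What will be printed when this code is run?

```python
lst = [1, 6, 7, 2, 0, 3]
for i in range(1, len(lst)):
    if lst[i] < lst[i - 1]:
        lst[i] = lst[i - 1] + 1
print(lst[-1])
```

10

i=1: 6>=1, unchanged → [1, 6, 7, 2, 0, 3]
i=2: 7>=6, unchanged → [1, 6, 7, 2, 0, 3]
i=3: 2<7, lst[3] = 7+1 = 8 → [1, 6, 7, 8, 0, 3]
i=4: 0<8, lst[4] = 8+1 = 9 → [1, 6, 7, 8, 9, 3]
i=5: 3<9, lst[5] = 9+1 = 10 → [1, 6, 7, 8, 9, 10]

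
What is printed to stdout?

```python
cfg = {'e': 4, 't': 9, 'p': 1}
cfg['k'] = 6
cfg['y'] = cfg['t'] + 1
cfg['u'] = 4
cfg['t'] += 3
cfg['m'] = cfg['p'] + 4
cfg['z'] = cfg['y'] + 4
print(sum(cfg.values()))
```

cfg['k'] = 6 → {'e': 4, 't': 9, 'p': 1, 'k': 6}
cfg['y'] = cfg['t']+1 = 10 → {'e': 4, 't': 9, 'p': 1, 'k': 6, 'y': 10}
cfg['u'] = 4 → {'e': 4, 't': 9, 'p': 1, 'k': 6, 'y': 10, 'u': 4}
cfg['t'] = 9+3 = 12 → {'e': 4, 't': 12, 'p': 1, 'k': 6, 'y': 10, 'u': 4}
cfg['m'] = cfg['p']+4 = 5 → {'e': 4, 't': 12, 'p': 1, 'k': 6, 'y': 10, 'u': 4, 'm': 5}
cfg['z'] = cfg['y']+4 = 14 → {'e': 4, 't': 12, 'p': 1, 'k': 6, 'y': 10, 'u': 4, 'm': 5, 'z': 14}
sum of values = 56

56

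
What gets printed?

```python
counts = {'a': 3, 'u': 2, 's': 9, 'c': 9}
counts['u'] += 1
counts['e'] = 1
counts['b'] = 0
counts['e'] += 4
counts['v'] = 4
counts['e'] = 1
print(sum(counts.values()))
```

counts['u'] = 2+1 = 3 → {'a': 3, 'u': 3, 's': 9, 'c': 9}
counts['e'] = 1 → {'a': 3, 'u': 3, 's': 9, 'c': 9, 'e': 1}
counts['b'] = 0 → {'a': 3, 'u': 3, 's': 9, 'c': 9, 'e': 1, 'b': 0}
counts['e'] = 1+4 = 5 → {'a': 3, 'u': 3, 's': 9, 'c': 9, 'e': 5, 'b': 0}
counts['v'] = 4 → {'a': 3, 'u': 3, 's': 9, 'c': 9, 'e': 5, 'b': 0, 'v': 4}
counts['e'] = 1 → {'a': 3, 'u': 3, 's': 9, 'c': 9, 'e': 1, 'b': 0, 'v': 4}
sum of values = 29

29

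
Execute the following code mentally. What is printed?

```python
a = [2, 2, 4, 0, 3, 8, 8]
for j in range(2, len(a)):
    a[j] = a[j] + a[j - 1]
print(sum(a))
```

67

j=2: a[2] = 4+2 = 6 → [2, 2, 6, 0, 3, 8, 8]
j=3: a[3] = 0+6 = 6 → [2, 2, 6, 6, 3, 8, 8]
j=4: a[4] = 3+6 = 9 → [2, 2, 6, 6, 9, 8, 8]
j=5: a[5] = 8+9 = 17 → [2, 2, 6, 6, 9, 17, 8]
j=6: a[6] = 8+17 = 25 → [2, 2, 6, 6, 9, 17, 25]
sum = 67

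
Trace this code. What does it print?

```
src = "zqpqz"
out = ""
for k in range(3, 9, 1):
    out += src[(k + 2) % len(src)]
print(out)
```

k=3: add src[0]='z' → 'z'
k=4: add src[1]='q' → 'zq'
k=5: add src[2]='p' → 'zqp'
k=6: add src[3]='q' → 'zqpq'
k=7: add src[4]='z' → 'zqpqz'
k=8: add src[0]='z' → 'zqpqzz'

zqpqzz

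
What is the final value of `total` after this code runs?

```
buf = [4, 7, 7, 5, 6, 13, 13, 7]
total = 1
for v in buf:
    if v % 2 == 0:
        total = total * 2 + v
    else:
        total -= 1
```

9

v=4: even, total = 1*2+4 = 6
v=7: not even, total = 6-1 = 5
v=7: not even, total = 5-1 = 4
v=5: not even, total = 4-1 = 3
v=6: even, total = 3*2+6 = 12
v=13: not even, total = 12-1 = 11
v=13: not even, total = 11-1 = 10
v=7: not even, total = 10-1 = 9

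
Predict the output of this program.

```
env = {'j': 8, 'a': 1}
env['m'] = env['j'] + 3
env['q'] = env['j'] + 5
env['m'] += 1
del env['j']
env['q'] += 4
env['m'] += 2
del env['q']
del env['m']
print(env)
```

{'a': 1}

env['m'] = env['j']+3 = 11 → {'j': 8, 'a': 1, 'm': 11}
env['q'] = env['j']+5 = 13 → {'j': 8, 'a': 1, 'm': 11, 'q': 13}
env['m'] = 11+1 = 12 → {'j': 8, 'a': 1, 'm': 12, 'q': 13}
del 'j' → {'a': 1, 'm': 12, 'q': 13}
env['q'] = 13+4 = 17 → {'a': 1, 'm': 12, 'q': 17}
env['m'] = 12+2 = 14 → {'a': 1, 'm': 14, 'q': 17}
del 'q' → {'a': 1, 'm': 14}
del 'm' → {'a': 1}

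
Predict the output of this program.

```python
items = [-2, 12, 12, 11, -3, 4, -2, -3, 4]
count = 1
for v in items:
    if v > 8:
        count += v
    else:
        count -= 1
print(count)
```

v=-2: not >8, count = 1-1 = 0
v=12: >8, count = 0+12 = 12
v=12: >8, count = 12+12 = 24
v=11: >8, count = 24+11 = 35
v=-3: not >8, count = 35-1 = 34
v=4: not >8, count = 34-1 = 33
v=-2: not >8, count = 33-1 = 32
v=-3: not >8, count = 32-1 = 31
v=4: not >8, count = 31-1 = 30

30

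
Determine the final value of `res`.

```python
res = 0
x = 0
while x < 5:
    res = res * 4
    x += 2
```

x=0: res = 0*4 = 0
x=2: res = 0*4 = 0
x=4: res = 0*4 = 0

0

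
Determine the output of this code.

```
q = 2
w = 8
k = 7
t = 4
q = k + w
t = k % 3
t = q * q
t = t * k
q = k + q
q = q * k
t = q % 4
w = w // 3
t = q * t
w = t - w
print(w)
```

306

q = 7+8 = 15
t = 7%3 = 1
t = 15*15 = 225
t = 225*7 = 1575
q = 7+15 = 22
q = 22*7 = 154
t = 154%4 = 2
w = 8//3 = 2
t = 154*2 = 308
w = 308-2 = 306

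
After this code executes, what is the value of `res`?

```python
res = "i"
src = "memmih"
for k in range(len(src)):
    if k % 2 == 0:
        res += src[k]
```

k=0: add 'm' → 'im'
k=1: skip
k=2: add 'm' → 'imm'
k=3: skip
k=4: add 'i' → 'immi'
k=5: skip

'immi'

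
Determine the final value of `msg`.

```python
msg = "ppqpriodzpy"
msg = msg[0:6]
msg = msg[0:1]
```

slice [0:6] → 'ppqpri'
slice [0:1] → 'p'

'p'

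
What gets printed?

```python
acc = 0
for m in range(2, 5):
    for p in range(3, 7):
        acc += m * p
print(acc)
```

m=2,p=3: acc = 0+6 = 6
m=2,p=4: acc = 6+8 = 14
m=2,p=5: acc = 14+10 = 24
m=2,p=6: acc = 24+12 = 36
m=3,p=3: acc = 36+9 = 45
m=3,p=4: acc = 45+12 = 57
m=3,p=5: acc = 57+15 = 72
m=3,p=6: acc = 72+18 = 90
m=4,p=3: acc = 90+12 = 102
m=4,p=4: acc = 102+16 = 118
m=4,p=5: acc = 118+20 = 138
m=4,p=6: acc = 138+24 = 162

162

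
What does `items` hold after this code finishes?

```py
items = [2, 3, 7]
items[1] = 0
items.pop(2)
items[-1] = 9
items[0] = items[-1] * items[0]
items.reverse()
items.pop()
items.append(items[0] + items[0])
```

items[1] = 0 → [2, 0, 7]
pop(2) removes 7 → [2, 0]
items[-1] = 9 → [2, 9]
items[0] = items[-1]*items[0] = 9*2 = 18 → [18, 9]
reverse → [9, 18]
pop() removes 18 → [9]
append items[0]+items[0] = 9+9 = 18 → [9, 18]

[9, 18]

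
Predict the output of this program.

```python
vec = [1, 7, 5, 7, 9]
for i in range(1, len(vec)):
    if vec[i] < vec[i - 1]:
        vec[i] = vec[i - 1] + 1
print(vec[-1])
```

i=1: 7>=1, unchanged → [1, 7, 5, 7, 9]
i=2: 5<7, vec[2] = 7+1 = 8 → [1, 7, 8, 7, 9]
i=3: 7<8, vec[3] = 8+1 = 9 → [1, 7, 8, 9, 9]
i=4: 9>=9, unchanged → [1, 7, 8, 9, 9]

9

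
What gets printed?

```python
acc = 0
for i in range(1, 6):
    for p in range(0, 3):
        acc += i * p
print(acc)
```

i=1,p=0: acc = 0+0 = 0
i=1,p=1: acc = 0+1 = 1
i=1,p=2: acc = 1+2 = 3
i=2,p=0: acc = 3+0 = 3
i=2,p=1: acc = 3+2 = 5
i=2,p=2: acc = 5+4 = 9
i=3,p=0: acc = 9+0 = 9
i=3,p=1: acc = 9+3 = 12
i=3,p=2: acc = 12+6 = 18
i=4,p=0: acc = 18+0 = 18
i=4,p=1: acc = 18+4 = 22
i=4,p=2: acc = 22+8 = 30
i=5,p=0: acc = 30+0 = 30
i=5,p=1: acc = 30+5 = 35
i=5,p=2: acc = 35+10 = 45

45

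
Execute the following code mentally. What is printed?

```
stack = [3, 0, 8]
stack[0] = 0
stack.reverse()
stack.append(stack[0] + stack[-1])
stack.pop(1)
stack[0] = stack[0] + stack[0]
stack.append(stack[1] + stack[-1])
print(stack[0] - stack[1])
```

stack[0] = 0 → [0, 0, 8]
reverse → [8, 0, 0]
append stack[0]+stack[-1] = 8+0 = 8 → [8, 0, 0, 8]
pop(1) removes 0 → [8, 0, 8]
stack[0] = stack[0]+stack[0] = 8+8 = 16 → [16, 0, 8]
append stack[1]+stack[-1] = 0+8 = 8 → [16, 0, 8, 8]
stack[0]-stack[1] = 16-0 = 16

16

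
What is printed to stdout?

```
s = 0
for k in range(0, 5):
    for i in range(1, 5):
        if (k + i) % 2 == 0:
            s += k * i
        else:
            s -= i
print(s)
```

k=0,i=1: odd sum, s = 0-1 = -1
k=0,i=2: even sum, s = (-1)+0 = -1
k=0,i=3: odd sum, s = (-1)-3 = -4
k=0,i=4: even sum, s = (-4)+0 = -4
k=1,i=1: even sum, s = (-4)+1 = -3
k=1,i=2: odd sum, s = (-3)-2 = -5
k=1,i=3: even sum, s = (-5)+3 = -2
k=1,i=4: odd sum, s = (-2)-4 = -6
k=2,i=1: odd sum, s = (-6)-1 = -7
k=2,i=2: even sum, s = (-7)+4 = -3
k=2,i=3: odd sum, s = (-3)-3 = -6
k=2,i=4: even sum, s = (-6)+8 = 2
k=3,i=1: even sum, s = 2+3 = 5
k=3,i=2: odd sum, s = 5-2 = 3
k=3,i=3: even sum, s = 3+9 = 12
k=3,i=4: odd sum, s = 12-4 = 8
k=4,i=1: odd sum, s = 8-1 = 7
k=4,i=2: even sum, s = 7+8 = 15
k=4,i=3: odd sum, s = 15-3 = 12
k=4,i=4: even sum, s = 12+16 = 28

28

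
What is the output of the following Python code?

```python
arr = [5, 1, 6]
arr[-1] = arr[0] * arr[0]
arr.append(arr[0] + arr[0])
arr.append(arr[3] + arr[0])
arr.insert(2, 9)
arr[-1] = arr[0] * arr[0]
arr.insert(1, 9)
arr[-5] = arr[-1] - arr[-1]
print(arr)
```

[5, 9, 0, 9, 25, 10, 25]

arr[-1] = arr[0]*arr[0] = 5*5 = 25 → [5, 1, 25]
append arr[0]+arr[0] = 5+5 = 10 → [5, 1, 25, 10]
append arr[3]+arr[0] = 10+5 = 15 → [5, 1, 25, 10, 15]
insert 9 at 2 → [5, 1, 9, 25, 10, 15]
arr[-1] = arr[0]*arr[0] = 5*5 = 25 → [5, 1, 9, 25, 10, 25]
insert 9 at 1 → [5, 9, 1, 9, 25, 10, 25]
arr[-5] = arr[-1]-arr[-1] = 25-25 = 0 → [5, 9, 0, 9, 25, 10, 25]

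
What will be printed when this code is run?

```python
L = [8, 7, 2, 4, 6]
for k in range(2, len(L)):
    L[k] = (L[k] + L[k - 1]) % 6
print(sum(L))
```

k=2: L[2] = (2+7)%6 = 3 → [8, 7, 3, 4, 6]
k=3: L[3] = (4+3)%6 = 1 → [8, 7, 3, 1, 6]
k=4: L[4] = (6+1)%6 = 1 → [8, 7, 3, 1, 1]
sum = 20

20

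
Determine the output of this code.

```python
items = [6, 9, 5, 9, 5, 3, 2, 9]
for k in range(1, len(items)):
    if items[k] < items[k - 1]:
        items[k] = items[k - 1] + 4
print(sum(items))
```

k=1: 9>=6, unchanged → [6, 9, 5, 9, 5, 3, 2, 9]
k=2: 5<9, items[2] = 9+4 = 13 → [6, 9, 13, 9, 5, 3, 2, 9]
k=3: 9<13, items[3] = 13+4 = 17 → [6, 9, 13, 17, 5, 3, 2, 9]
k=4: 5<17, items[4] = 17+4 = 21 → [6, 9, 13, 17, 21, 3, 2, 9]
k=5: 3<21, items[5] = 21+4 = 25 → [6, 9, 13, 17, 21, 25, 2, 9]
k=6: 2<25, items[6] = 25+4 = 29 → [6, 9, 13, 17, 21, 25, 29, 9]
k=7: 9<29, items[7] = 29+4 = 33 → [6, 9, 13, 17, 21, 25, 29, 33]
sum = 153

153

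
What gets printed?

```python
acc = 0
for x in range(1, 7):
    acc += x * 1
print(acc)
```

21

x=1: acc = 0+1*1 = 1
x=2: acc = 1+2*1 = 3
x=3: acc = 3+3*1 = 6
x=4: acc = 6+4*1 = 10
x=5: acc = 10+5*1 = 15
x=6: acc = 15+6*1 = 21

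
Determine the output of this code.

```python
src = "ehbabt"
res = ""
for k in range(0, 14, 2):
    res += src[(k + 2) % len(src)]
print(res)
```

k=0: add src[2]='b' → 'b'
k=2: add src[4]='b' → 'bb'
k=4: add src[0]='e' → 'bbe'
k=6: add src[2]='b' → 'bbeb'
k=8: add src[4]='b' → 'bbebb'
k=10: add src[0]='e' → 'bbebbe'
k=12: add src[2]='b' → 'bbebbeb'

bbebbeb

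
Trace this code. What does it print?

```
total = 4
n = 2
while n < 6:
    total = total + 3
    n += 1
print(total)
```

n=2: total = 4+3 = 7
n=3: total = 7+3 = 10
n=4: total = 10+3 = 13
n=5: total = 13+3 = 16

16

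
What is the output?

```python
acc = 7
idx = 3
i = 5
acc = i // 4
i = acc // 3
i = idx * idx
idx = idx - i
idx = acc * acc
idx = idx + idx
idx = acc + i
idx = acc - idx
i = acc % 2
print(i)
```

acc = 5//4 = 1
i = 1//3 = 0
i = 3*3 = 9
idx = 3-9 = -6
idx = 1*1 = 1
idx = 1+1 = 2
idx = 1+9 = 10
idx = 1-10 = -9
i = 1%2 = 1

1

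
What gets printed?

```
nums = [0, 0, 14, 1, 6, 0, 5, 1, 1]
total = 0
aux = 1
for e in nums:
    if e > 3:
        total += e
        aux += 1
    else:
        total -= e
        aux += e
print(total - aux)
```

15

e=0: not >3, total = 0-0 = 0; aux=1
e=0: not >3, total = 0-0 = 0; aux=1
e=14: >3, total = 0+14 = 14; aux=2
e=1: not >3, total = 14-1 = 13; aux=3
e=6: >3, total = 13+6 = 19; aux=4
e=0: not >3, total = 19-0 = 19; aux=4
e=5: >3, total = 19+5 = 24; aux=5
e=1: not >3, total = 24-1 = 23; aux=6
e=1: not >3, total = 23-1 = 22; aux=7
total-aux = 22-7 = 15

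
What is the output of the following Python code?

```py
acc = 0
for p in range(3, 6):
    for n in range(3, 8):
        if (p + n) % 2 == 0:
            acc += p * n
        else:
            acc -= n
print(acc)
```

125

p=3,n=3: even sum, acc = 0+9 = 9
p=3,n=4: odd sum, acc = 9-4 = 5
p=3,n=5: even sum, acc = 5+15 = 20
p=3,n=6: odd sum, acc = 20-6 = 14
p=3,n=7: even sum, acc = 14+21 = 35
p=4,n=3: odd sum, acc = 35-3 = 32
p=4,n=4: even sum, acc = 32+16 = 48
p=4,n=5: odd sum, acc = 48-5 = 43
p=4,n=6: even sum, acc = 43+24 = 67
p=4,n=7: odd sum, acc = 67-7 = 60
p=5,n=3: even sum, acc = 60+15 = 75
p=5,n=4: odd sum, acc = 75-4 = 71
p=5,n=5: even sum, acc = 71+25 = 96
p=5,n=6: odd sum, acc = 96-6 = 90
p=5,n=7: even sum, acc = 90+35 = 125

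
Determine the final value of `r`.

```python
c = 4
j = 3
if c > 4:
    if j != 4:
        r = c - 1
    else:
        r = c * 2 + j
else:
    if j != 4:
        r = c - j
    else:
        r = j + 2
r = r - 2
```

-1

c=4, j=3
c > 4 is False; j != 4 is True
→ r = c - j = 1
r = 1-2 = -1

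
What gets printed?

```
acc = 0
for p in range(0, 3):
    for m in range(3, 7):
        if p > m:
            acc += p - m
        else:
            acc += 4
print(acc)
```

48

p=0,m=3: not 0>3, acc = 0+4 = 4
p=0,m=4: not 0>4, acc = 4+4 = 8
p=0,m=5: not 0>5, acc = 8+4 = 12
p=0,m=6: not 0>6, acc = 12+4 = 16
p=1,m=3: not 1>3, acc = 16+4 = 20
p=1,m=4: not 1>4, acc = 20+4 = 24
p=1,m=5: not 1>5, acc = 24+4 = 28
p=1,m=6: not 1>6, acc = 28+4 = 32
p=2,m=3: not 2>3, acc = 32+4 = 36
p=2,m=4: not 2>4, acc = 36+4 = 40
p=2,m=5: not 2>5, acc = 40+4 = 44
p=2,m=6: not 2>6, acc = 44+4 = 48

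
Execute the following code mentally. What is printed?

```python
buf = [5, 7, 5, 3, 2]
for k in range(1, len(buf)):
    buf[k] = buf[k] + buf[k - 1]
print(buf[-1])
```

k=1: buf[1] = 7+5 = 12 → [5, 12, 5, 3, 2]
k=2: buf[2] = 5+12 = 17 → [5, 12, 17, 3, 2]
k=3: buf[3] = 3+17 = 20 → [5, 12, 17, 20, 2]
k=4: buf[4] = 2+20 = 22 → [5, 12, 17, 20, 22]

22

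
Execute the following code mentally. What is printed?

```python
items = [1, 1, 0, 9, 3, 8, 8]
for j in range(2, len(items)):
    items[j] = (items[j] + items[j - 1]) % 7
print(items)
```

[1, 1, 1, 3, 6, 0, 1]

j=2: items[2] = (0+1)%7 = 1 → [1, 1, 1, 9, 3, 8, 8]
j=3: items[3] = (9+1)%7 = 3 → [1, 1, 1, 3, 3, 8, 8]
j=4: items[4] = (3+3)%7 = 6 → [1, 1, 1, 3, 6, 8, 8]
j=5: items[5] = (8+6)%7 = 0 → [1, 1, 1, 3, 6, 0, 8]
j=6: items[6] = (8+0)%7 = 1 → [1, 1, 1, 3, 6, 0, 1]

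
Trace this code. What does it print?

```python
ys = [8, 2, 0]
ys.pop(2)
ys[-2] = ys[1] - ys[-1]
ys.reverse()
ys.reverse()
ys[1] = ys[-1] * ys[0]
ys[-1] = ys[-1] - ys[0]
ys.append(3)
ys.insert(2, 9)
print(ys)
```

pop(2) removes 0 → [8, 2]
ys[-2] = ys[1]-ys[-1] = 2-2 = 0 → [0, 2]
reverse → [2, 0]
reverse → [0, 2]
ys[1] = ys[-1]*ys[0] = 2*0 = 0 → [0, 0]
ys[-1] = ys[-1]-ys[0] = 0-0 = 0 → [0, 0]
append 3 → [0, 0, 3]
insert 9 at 2 → [0, 0, 9, 3]

[0, 0, 9, 3]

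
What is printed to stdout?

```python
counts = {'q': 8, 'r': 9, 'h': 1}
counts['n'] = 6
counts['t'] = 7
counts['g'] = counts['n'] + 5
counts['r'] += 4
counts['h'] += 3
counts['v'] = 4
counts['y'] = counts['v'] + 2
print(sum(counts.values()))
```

59

counts['n'] = 6 → {'q': 8, 'r': 9, 'h': 1, 'n': 6}
counts['t'] = 7 → {'q': 8, 'r': 9, 'h': 1, 'n': 6, 't': 7}
counts['g'] = counts['n']+5 = 11 → {'q': 8, 'r': 9, 'h': 1, 'n': 6, 't': 7, 'g': 11}
counts['r'] = 9+4 = 13 → {'q': 8, 'r': 13, 'h': 1, 'n': 6, 't': 7, 'g': 11}
counts['h'] = 1+3 = 4 → {'q': 8, 'r': 13, 'h': 4, 'n': 6, 't': 7, 'g': 11}
counts['v'] = 4 → {'q': 8, 'r': 13, 'h': 4, 'n': 6, 't': 7, 'g': 11, 'v': 4}
counts['y'] = counts['v']+2 = 6 → {'q': 8, 'r': 13, 'h': 4, 'n': 6, 't': 7, 'g': 11, 'v': 4, 'y': 6}
sum of values = 59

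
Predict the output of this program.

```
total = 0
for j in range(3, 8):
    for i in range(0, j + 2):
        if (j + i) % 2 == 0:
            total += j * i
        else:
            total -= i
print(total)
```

202

j=3,i=0: odd sum, total = 0-0 = 0
j=3,i=1: even sum, total = 0+3 = 3
j=3,i=2: odd sum, total = 3-2 = 1
j=3,i=3: even sum, total = 1+9 = 10
j=3,i=4: odd sum, total = 10-4 = 6
j=4,i=0: even sum, total = 6+0 = 6
j=4,i=1: odd sum, total = 6-1 = 5
j=4,i=2: even sum, total = 5+8 = 13
j=4,i=3: odd sum, total = 13-3 = 10
j=4,i=4: even sum, total = 10+16 = 26
j=4,i=5: odd sum, total = 26-5 = 21
j=5,i=0: odd sum, total = 21-0 = 21
j=5,i=1: even sum, total = 21+5 = 26
j=5,i=2: odd sum, total = 26-2 = 24
j=5,i=3: even sum, total = 24+15 = 39
j=5,i=4: odd sum, total = 39-4 = 35
j=5,i=5: even sum, total = 35+25 = 60
j=5,i=6: odd sum, total = 60-6 = 54
j=6,i=0: even sum, total = 54+0 = 54
j=6,i=1: odd sum, total = 54-1 = 53
j=6,i=2: even sum, total = 53+12 = 65
j=6,i=3: odd sum, total = 65-3 = 62
j=6,i=4: even sum, total = 62+24 = 86
j=6,i=5: odd sum, total = 86-5 = 81
j=6,i=6: even sum, total = 81+36 = 117
j=6,i=7: odd sum, total = 117-7 = 110
j=7,i=0: odd sum, total = 110-0 = 110
j=7,i=1: even sum, total = 110+7 = 117
j=7,i=2: odd sum, total = 117-2 = 115
j=7,i=3: even sum, total = 115+21 = 136
j=7,i=4: odd sum, total = 136-4 = 132
j=7,i=5: even sum, total = 132+35 = 167
j=7,i=6: odd sum, total = 167-6 = 161
j=7,i=7: even sum, total = 161+49 = 210
j=7,i=8: odd sum, total = 210-8 = 202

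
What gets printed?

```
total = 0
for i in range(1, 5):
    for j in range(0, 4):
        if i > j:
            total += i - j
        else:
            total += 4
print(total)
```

i=1,j=0: 1>0, total = 0+1 = 1
i=1,j=1: not 1>1, total = 1+4 = 5
i=1,j=2: not 1>2, total = 5+4 = 9
i=1,j=3: not 1>3, total = 9+4 = 13
i=2,j=0: 2>0, total = 13+2 = 15
i=2,j=1: 2>1, total = 15+1 = 16
i=2,j=2: not 2>2, total = 16+4 = 20
i=2,j=3: not 2>3, total = 20+4 = 24
i=3,j=0: 3>0, total = 24+3 = 27
i=3,j=1: 3>1, total = 27+2 = 29
i=3,j=2: 3>2, total = 29+1 = 30
i=3,j=3: not 3>3, total = 30+4 = 34
i=4,j=0: 4>0, total = 34+4 = 38
i=4,j=1: 4>1, total = 38+3 = 41
i=4,j=2: 4>2, total = 41+2 = 43
i=4,j=3: 4>3, total = 43+1 = 44

44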